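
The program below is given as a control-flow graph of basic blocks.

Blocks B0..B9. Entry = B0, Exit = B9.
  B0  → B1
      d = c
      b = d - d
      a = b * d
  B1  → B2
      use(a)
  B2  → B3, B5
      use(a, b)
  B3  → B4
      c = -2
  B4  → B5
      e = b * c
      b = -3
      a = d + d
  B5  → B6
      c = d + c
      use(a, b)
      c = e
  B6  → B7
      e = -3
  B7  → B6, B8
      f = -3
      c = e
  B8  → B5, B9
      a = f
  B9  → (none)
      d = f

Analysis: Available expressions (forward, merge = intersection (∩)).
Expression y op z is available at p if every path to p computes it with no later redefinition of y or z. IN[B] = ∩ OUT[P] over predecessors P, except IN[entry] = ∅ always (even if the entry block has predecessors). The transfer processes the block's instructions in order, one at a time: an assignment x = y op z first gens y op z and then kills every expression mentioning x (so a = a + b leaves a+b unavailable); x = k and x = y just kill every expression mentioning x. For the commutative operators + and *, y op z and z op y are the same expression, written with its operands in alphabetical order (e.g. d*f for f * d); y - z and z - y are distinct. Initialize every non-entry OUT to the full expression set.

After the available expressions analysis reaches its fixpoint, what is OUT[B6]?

Answer: {d-d}

Derivation:
Converged values:
  B0:  IN={}  OUT={b*d, d-d}
  B1:  IN={b*d, d-d}  OUT={b*d, d-d}
  B2:  IN={b*d, d-d}  OUT={b*d, d-d}
  B3:  IN={b*d, d-d}  OUT={b*d, d-d}
  B4:  IN={b*d, d-d}  OUT={d+d, d-d}
  B5:  IN={d-d}  OUT={d-d}
  B6:  IN={d-d}  OUT={d-d}
  B7:  IN={d-d}  OUT={d-d}
  B8:  IN={d-d}  OUT={d-d}
  B9:  IN={d-d}  OUT={}

Merge at B6: IN[B6] = OUT[B5] ∩ OUT[B7] = {d-d}
Applying B6's transfer function to that IN value gives OUT[B6] (row B6 above).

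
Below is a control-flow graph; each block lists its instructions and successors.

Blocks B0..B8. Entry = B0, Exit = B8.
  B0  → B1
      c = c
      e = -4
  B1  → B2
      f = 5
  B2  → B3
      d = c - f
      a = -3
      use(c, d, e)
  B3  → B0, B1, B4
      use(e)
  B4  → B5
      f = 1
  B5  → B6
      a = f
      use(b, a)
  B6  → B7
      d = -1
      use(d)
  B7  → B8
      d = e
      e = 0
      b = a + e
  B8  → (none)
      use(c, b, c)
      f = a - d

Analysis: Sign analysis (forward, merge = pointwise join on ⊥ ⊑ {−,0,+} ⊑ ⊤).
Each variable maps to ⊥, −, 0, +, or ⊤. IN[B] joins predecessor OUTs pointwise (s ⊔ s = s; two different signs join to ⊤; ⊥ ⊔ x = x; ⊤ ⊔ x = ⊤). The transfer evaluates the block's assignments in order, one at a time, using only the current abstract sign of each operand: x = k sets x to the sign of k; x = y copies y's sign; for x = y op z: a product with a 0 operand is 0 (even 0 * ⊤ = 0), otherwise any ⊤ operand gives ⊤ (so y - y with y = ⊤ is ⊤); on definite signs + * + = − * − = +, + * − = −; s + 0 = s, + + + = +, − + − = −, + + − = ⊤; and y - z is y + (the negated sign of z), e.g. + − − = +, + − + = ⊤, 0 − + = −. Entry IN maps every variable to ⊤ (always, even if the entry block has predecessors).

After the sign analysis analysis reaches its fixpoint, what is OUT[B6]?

Answer: {a: +, b: ⊤, c: ⊤, d: -, e: -, f: +}

Trace:
Per-block solution:
  B0:  IN=(all ⊤)  OUT={e:-; rest ⊤}
  B1:  IN={e:-; rest ⊤}  OUT={e:-, f:+; rest ⊤}
  B2:  IN={e:-, f:+; rest ⊤}  OUT={a:-, e:-, f:+; rest ⊤}
  B3:  IN={a:-, e:-, f:+; rest ⊤}  OUT={a:-, e:-, f:+; rest ⊤}
  B4:  IN={a:-, e:-, f:+; rest ⊤}  OUT={a:-, e:-, f:+; rest ⊤}
  B5:  IN={a:-, e:-, f:+; rest ⊤}  OUT={a:+, e:-, f:+; rest ⊤}
  B6:  IN={a:+, e:-, f:+; rest ⊤}  OUT={a:+, d:-, e:-, f:+; rest ⊤}
  B7:  IN={a:+, d:-, e:-, f:+; rest ⊤}  OUT={a:+, b:+, d:-, e:0, f:+; rest ⊤}
  B8:  IN={a:+, b:+, d:-, e:0, f:+; rest ⊤}  OUT={a:+, b:+, d:-, e:0, f:+; rest ⊤}

Merge at B6: IN[B6] = OUT[B5] = {a: +, b: ⊤, c: ⊤, d: ⊤, e: -, f: +}
Applying B6's transfer function to that IN value gives OUT[B6] (row B6 above).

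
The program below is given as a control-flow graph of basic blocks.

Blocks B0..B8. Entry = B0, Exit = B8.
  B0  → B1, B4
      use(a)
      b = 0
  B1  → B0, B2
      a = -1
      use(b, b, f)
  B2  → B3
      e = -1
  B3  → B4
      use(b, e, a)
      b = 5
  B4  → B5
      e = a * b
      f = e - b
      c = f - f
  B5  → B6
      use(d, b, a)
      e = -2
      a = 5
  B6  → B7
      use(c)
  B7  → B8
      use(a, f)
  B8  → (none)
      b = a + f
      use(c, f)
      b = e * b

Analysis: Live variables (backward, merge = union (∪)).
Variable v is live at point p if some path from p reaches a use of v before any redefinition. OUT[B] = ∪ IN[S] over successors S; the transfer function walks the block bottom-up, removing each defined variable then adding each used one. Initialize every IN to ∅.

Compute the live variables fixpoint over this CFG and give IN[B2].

Answer: {a, b, d}

Derivation:
Fixpoint table:
  B0:   IN={a, d, f}   OUT={a, b, d, f}
  B1:   IN={b, d, f}   OUT={a, b, d, f}
  B2:   IN={a, b, d}   OUT={a, b, d, e}
  B3:   IN={a, b, d, e}   OUT={a, b, d}
  B4:   IN={a, b, d}   OUT={a, b, c, d, f}
  B5:   IN={a, b, c, d, f}   OUT={a, c, e, f}
  B6:   IN={a, c, e, f}   OUT={a, c, e, f}
  B7:   IN={a, c, e, f}   OUT={a, c, e, f}
  B8:   IN={a, c, e, f}   OUT={}

Merge at B2: OUT[B2] = IN[B3] = {a, b, d, e}
Applying B2's transfer function to that OUT value gives IN[B2] (row B2 above).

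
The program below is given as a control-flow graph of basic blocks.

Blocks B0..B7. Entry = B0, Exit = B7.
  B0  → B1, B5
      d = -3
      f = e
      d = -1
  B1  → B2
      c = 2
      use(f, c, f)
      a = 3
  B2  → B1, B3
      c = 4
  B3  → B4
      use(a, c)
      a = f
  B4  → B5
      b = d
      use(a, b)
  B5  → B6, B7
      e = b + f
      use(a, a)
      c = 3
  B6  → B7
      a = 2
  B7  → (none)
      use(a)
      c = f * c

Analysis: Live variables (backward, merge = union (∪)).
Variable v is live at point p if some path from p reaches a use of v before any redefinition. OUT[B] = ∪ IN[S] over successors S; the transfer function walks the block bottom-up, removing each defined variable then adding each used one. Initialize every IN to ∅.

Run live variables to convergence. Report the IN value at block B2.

Answer: {a, d, f}

Trace:
Fixpoint table:
  B0:   IN={a, b, e}   OUT={a, b, d, f}
  B1:   IN={d, f}   OUT={a, d, f}
  B2:   IN={a, d, f}   OUT={a, c, d, f}
  B3:   IN={a, c, d, f}   OUT={a, d, f}
  B4:   IN={a, d, f}   OUT={a, b, f}
  B5:   IN={a, b, f}   OUT={a, c, f}
  B6:   IN={c, f}   OUT={a, c, f}
  B7:   IN={a, c, f}   OUT={}

Merge at B2: OUT[B2] = IN[B1] ⊔ IN[B3] = {a, c, d, f}
Applying B2's transfer function to that OUT value gives IN[B2] (row B2 above).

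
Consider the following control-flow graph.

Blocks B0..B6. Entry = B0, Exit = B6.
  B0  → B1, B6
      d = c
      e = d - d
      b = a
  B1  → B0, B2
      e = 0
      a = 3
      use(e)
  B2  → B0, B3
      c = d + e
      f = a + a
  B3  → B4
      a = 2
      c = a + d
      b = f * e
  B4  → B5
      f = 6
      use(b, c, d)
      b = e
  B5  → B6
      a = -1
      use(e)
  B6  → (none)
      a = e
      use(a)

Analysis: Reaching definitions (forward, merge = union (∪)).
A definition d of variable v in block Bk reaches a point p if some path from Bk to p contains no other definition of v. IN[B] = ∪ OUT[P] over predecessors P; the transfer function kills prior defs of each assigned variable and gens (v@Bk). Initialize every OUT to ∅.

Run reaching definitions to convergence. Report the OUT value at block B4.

Converged values:
  B0: | IN={a@B1, b@B0, c@B2, d@B0, e@B1, f@B2} | OUT={a@B1, b@B0, c@B2, d@B0, e@B0, f@B2}
  B1: | IN={a@B1, b@B0, c@B2, d@B0, e@B0, f@B2} | OUT={a@B1, b@B0, c@B2, d@B0, e@B1, f@B2}
  B2: | IN={a@B1, b@B0, c@B2, d@B0, e@B1, f@B2} | OUT={a@B1, b@B0, c@B2, d@B0, e@B1, f@B2}
  B3: | IN={a@B1, b@B0, c@B2, d@B0, e@B1, f@B2} | OUT={a@B3, b@B3, c@B3, d@B0, e@B1, f@B2}
  B4: | IN={a@B3, b@B3, c@B3, d@B0, e@B1, f@B2} | OUT={a@B3, b@B4, c@B3, d@B0, e@B1, f@B4}
  B5: | IN={a@B3, b@B4, c@B3, d@B0, e@B1, f@B4} | OUT={a@B5, b@B4, c@B3, d@B0, e@B1, f@B4}
  B6: | IN={a@B1, a@B5, b@B0, b@B4, c@B2, c@B3, d@B0, e@B0, e@B1, f@B2, f@B4} | OUT={a@B6, b@B0, b@B4, c@B2, c@B3, d@B0, e@B0, e@B1, f@B2, f@B4}

Merge at B4: IN[B4] = OUT[B3] = {a@B3, b@B3, c@B3, d@B0, e@B1, f@B2}
Applying B4's transfer function to that IN value gives OUT[B4] (row B4 above).

Answer: {a@B3, b@B4, c@B3, d@B0, e@B1, f@B4}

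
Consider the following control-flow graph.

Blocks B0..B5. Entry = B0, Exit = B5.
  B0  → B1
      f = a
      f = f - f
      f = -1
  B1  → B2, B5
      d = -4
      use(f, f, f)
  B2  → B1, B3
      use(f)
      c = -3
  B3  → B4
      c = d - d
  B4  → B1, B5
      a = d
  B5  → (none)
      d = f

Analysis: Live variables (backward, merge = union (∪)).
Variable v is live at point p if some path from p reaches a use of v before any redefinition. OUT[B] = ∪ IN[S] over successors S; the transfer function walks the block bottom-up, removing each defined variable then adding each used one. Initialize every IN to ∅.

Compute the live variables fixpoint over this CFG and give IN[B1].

Fixpoint table:
  B0:   IN={a}   OUT={f}
  B1:   IN={f}   OUT={d, f}
  B2:   IN={d, f}   OUT={d, f}
  B3:   IN={d, f}   OUT={d, f}
  B4:   IN={d, f}   OUT={f}
  B5:   IN={f}   OUT={}

Merge at B1: OUT[B1] = IN[B2] ⊔ IN[B5] = {d, f}
Applying B1's transfer function to that OUT value gives IN[B1] (row B1 above).

Answer: {f}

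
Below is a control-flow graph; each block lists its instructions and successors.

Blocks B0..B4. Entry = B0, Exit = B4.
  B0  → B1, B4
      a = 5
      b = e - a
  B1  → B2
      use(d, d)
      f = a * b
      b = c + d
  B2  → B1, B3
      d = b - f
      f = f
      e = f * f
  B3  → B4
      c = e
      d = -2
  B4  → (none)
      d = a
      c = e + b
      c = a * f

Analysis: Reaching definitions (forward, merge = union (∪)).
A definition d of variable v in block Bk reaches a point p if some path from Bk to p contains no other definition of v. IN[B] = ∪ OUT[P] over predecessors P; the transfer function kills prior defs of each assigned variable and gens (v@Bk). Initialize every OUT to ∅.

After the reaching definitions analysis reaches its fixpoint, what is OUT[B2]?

Answer: {a@B0, b@B1, d@B2, e@B2, f@B2}

Derivation:
Fixpoint table:
  B0:  IN={}  OUT={a@B0, b@B0}
  B1:  IN={a@B0, b@B0, b@B1, d@B2, e@B2, f@B2}  OUT={a@B0, b@B1, d@B2, e@B2, f@B1}
  B2:  IN={a@B0, b@B1, d@B2, e@B2, f@B1}  OUT={a@B0, b@B1, d@B2, e@B2, f@B2}
  B3:  IN={a@B0, b@B1, d@B2, e@B2, f@B2}  OUT={a@B0, b@B1, c@B3, d@B3, e@B2, f@B2}
  B4:  IN={a@B0, b@B0, b@B1, c@B3, d@B3, e@B2, f@B2}  OUT={a@B0, b@B0, b@B1, c@B4, d@B4, e@B2, f@B2}

Merge at B2: IN[B2] = OUT[B1] = {a@B0, b@B1, d@B2, e@B2, f@B1}
Applying B2's transfer function to that IN value gives OUT[B2] (row B2 above).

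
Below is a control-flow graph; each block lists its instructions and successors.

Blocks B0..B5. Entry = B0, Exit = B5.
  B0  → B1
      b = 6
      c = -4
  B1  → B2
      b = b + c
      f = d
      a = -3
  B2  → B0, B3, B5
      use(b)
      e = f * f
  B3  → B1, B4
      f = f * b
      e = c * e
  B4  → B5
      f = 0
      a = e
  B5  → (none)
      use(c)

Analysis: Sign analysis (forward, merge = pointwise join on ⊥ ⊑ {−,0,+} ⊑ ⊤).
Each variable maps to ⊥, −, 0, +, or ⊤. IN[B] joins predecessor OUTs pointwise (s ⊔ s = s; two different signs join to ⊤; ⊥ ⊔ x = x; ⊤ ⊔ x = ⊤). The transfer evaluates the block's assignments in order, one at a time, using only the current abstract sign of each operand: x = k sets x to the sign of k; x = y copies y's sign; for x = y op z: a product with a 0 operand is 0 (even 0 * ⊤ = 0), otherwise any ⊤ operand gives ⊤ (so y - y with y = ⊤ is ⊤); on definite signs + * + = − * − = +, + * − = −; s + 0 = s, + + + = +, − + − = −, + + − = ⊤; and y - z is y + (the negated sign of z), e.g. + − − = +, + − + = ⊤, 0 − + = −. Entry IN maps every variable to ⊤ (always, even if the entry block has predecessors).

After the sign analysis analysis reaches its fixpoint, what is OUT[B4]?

Per-block solution:
  B0: | IN=(all ⊤) | OUT={b:+, c:-; rest ⊤}
  B1: | IN={c:-; rest ⊤} | OUT={a:-, c:-; rest ⊤}
  B2: | IN={a:-, c:-; rest ⊤} | OUT={a:-, c:-; rest ⊤}
  B3: | IN={a:-, c:-; rest ⊤} | OUT={a:-, c:-; rest ⊤}
  B4: | IN={a:-, c:-; rest ⊤} | OUT={c:-, f:0; rest ⊤}
  B5: | IN={c:-; rest ⊤} | OUT={c:-; rest ⊤}

Merge at B4: IN[B4] = OUT[B3] = {a: -, b: ⊤, c: -, d: ⊤, e: ⊤, f: ⊤}
Applying B4's transfer function to that IN value gives OUT[B4] (row B4 above).

Answer: {a: ⊤, b: ⊤, c: -, d: ⊤, e: ⊤, f: 0}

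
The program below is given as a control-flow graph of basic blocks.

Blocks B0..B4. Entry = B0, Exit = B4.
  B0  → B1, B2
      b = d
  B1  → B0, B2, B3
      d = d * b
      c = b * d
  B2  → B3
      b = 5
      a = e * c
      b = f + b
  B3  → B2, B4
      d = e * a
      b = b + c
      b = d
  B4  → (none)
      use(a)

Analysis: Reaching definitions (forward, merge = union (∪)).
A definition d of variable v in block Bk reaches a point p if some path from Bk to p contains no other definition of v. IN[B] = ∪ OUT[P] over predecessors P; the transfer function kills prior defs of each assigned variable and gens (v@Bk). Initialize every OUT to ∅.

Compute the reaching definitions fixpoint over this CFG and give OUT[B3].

Per-block solution:
  B0:   IN={b@B0, c@B1, d@B1}   OUT={b@B0, c@B1, d@B1}
  B1:   IN={b@B0, c@B1, d@B1}   OUT={b@B0, c@B1, d@B1}
  B2:   IN={a@B2, b@B0, b@B3, c@B1, d@B1, d@B3}   OUT={a@B2, b@B2, c@B1, d@B1, d@B3}
  B3:   IN={a@B2, b@B0, b@B2, c@B1, d@B1, d@B3}   OUT={a@B2, b@B3, c@B1, d@B3}
  B4:   IN={a@B2, b@B3, c@B1, d@B3}   OUT={a@B2, b@B3, c@B1, d@B3}

Merge at B3: IN[B3] = OUT[B1] ⊔ OUT[B2] = {a@B2, b@B0, b@B2, c@B1, d@B1, d@B3}
Applying B3's transfer function to that IN value gives OUT[B3] (row B3 above).

Answer: {a@B2, b@B3, c@B1, d@B3}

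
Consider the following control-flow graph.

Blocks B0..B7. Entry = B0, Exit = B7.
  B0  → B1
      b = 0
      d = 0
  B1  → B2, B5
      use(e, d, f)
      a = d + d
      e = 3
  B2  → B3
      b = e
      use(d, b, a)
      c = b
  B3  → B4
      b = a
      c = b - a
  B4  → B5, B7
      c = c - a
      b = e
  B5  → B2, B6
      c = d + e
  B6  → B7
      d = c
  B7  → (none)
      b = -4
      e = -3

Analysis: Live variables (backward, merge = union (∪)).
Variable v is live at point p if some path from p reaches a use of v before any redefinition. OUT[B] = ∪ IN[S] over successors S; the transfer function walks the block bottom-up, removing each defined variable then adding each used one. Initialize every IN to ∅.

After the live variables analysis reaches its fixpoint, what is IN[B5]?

Per-block solution:
  B0:  IN={e, f}  OUT={d, e, f}
  B1:  IN={d, e, f}  OUT={a, d, e}
  B2:  IN={a, d, e}  OUT={a, d, e}
  B3:  IN={a, d, e}  OUT={a, c, d, e}
  B4:  IN={a, c, d, e}  OUT={a, d, e}
  B5:  IN={a, d, e}  OUT={a, c, d, e}
  B6:  IN={c}  OUT={}
  B7:  IN={}  OUT={}

Merge at B5: OUT[B5] = IN[B2] ⊔ IN[B6] = {a, c, d, e}
Applying B5's transfer function to that OUT value gives IN[B5] (row B5 above).

Answer: {a, d, e}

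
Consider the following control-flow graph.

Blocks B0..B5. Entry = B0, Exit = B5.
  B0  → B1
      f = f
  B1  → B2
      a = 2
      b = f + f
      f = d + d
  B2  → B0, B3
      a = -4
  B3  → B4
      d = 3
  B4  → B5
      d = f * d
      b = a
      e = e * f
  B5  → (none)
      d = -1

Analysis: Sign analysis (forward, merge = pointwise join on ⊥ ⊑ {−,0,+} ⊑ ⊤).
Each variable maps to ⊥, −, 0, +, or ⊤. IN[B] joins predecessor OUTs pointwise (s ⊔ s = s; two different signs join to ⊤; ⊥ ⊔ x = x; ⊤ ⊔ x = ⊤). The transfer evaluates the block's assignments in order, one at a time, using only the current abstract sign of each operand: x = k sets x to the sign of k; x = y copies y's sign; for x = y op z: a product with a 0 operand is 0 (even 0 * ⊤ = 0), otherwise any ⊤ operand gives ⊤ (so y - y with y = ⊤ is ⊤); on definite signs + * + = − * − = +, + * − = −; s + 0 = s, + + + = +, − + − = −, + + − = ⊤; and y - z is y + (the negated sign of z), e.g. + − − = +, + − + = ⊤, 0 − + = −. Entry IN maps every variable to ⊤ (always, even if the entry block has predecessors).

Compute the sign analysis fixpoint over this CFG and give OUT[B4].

Per-block solution:
  B0: | IN=(all ⊤) | OUT=(all ⊤)
  B1: | IN=(all ⊤) | OUT={a:+; rest ⊤}
  B2: | IN={a:+; rest ⊤} | OUT={a:-; rest ⊤}
  B3: | IN={a:-; rest ⊤} | OUT={a:-, d:+; rest ⊤}
  B4: | IN={a:-, d:+; rest ⊤} | OUT={a:-, b:-; rest ⊤}
  B5: | IN={a:-, b:-; rest ⊤} | OUT={a:-, b:-, d:-; rest ⊤}

Merge at B4: IN[B4] = OUT[B3] = {a: -, b: ⊤, c: ⊤, d: +, e: ⊤, f: ⊤}
Applying B4's transfer function to that IN value gives OUT[B4] (row B4 above).

Answer: {a: -, b: -, c: ⊤, d: ⊤, e: ⊤, f: ⊤}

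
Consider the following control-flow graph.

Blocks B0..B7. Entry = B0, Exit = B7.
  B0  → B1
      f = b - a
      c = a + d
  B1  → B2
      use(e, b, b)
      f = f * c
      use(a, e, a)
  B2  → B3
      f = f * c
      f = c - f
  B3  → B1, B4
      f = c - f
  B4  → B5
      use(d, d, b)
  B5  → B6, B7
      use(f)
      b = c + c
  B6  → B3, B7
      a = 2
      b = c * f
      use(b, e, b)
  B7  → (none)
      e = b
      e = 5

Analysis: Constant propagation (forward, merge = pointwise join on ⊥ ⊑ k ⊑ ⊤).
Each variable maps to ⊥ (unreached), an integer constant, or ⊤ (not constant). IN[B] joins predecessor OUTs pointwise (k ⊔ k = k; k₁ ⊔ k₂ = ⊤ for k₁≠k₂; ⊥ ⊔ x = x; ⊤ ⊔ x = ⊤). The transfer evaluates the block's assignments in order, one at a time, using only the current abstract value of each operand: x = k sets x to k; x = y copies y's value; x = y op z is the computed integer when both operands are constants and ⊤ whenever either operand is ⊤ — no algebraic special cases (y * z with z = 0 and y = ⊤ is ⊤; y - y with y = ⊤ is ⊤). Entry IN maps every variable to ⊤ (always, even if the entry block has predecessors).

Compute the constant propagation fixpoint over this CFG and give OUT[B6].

Answer: {a: 2, b: ⊤, c: ⊤, d: ⊤, e: ⊤, f: ⊤}

Trace:
Converged values:
  B0:  IN=(all ⊤)  OUT=(all ⊤)
  B1:  IN=(all ⊤)  OUT=(all ⊤)
  B2:  IN=(all ⊤)  OUT=(all ⊤)
  B3:  IN=(all ⊤)  OUT=(all ⊤)
  B4:  IN=(all ⊤)  OUT=(all ⊤)
  B5:  IN=(all ⊤)  OUT=(all ⊤)
  B6:  IN=(all ⊤)  OUT={a:2; rest ⊤}
  B7:  IN=(all ⊤)  OUT={e:5; rest ⊤}

Merge at B6: IN[B6] = OUT[B5] = {a: ⊤, b: ⊤, c: ⊤, d: ⊤, e: ⊤, f: ⊤}
Applying B6's transfer function to that IN value gives OUT[B6] (row B6 above).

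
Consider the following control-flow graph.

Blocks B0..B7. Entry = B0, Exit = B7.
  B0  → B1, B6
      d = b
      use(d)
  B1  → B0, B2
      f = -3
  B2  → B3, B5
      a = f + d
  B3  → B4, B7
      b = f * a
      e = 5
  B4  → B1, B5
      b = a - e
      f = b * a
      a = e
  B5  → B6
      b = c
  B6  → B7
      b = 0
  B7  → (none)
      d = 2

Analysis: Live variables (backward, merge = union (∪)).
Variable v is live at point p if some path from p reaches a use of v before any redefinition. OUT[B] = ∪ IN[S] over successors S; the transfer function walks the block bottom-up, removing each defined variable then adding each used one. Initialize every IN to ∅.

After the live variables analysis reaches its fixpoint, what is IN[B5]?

Converged values:
  B0:  IN={b, c}  OUT={b, c, d}
  B1:  IN={b, c, d}  OUT={b, c, d, f}
  B2:  IN={c, d, f}  OUT={a, c, d, f}
  B3:  IN={a, c, d, f}  OUT={a, c, d, e}
  B4:  IN={a, c, d, e}  OUT={b, c, d}
  B5:  IN={c}  OUT={}
  B6:  IN={}  OUT={}
  B7:  IN={}  OUT={}

Merge at B5: OUT[B5] = IN[B6] = {}
Applying B5's transfer function to that OUT value gives IN[B5] (row B5 above).

Answer: {c}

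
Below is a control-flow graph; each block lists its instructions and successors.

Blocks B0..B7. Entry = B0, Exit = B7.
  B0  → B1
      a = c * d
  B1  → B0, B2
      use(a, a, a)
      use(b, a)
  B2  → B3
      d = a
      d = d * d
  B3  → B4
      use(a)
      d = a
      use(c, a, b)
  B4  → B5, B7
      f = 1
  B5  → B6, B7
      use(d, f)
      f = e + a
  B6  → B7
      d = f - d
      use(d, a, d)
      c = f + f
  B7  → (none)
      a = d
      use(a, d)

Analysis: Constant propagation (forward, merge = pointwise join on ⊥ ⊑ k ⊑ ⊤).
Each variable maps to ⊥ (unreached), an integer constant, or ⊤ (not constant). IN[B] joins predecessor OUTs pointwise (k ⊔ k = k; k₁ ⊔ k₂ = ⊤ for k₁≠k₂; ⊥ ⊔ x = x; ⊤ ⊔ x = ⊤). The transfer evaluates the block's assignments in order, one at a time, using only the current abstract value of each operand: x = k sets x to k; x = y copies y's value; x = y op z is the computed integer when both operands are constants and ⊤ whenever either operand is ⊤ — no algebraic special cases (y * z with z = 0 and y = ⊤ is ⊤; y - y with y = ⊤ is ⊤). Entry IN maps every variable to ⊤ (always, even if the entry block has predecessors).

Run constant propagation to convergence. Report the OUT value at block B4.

Answer: {a: ⊤, b: ⊤, c: ⊤, d: ⊤, e: ⊤, f: 1}

Derivation:
Converged values:
  B0: | IN=(all ⊤) | OUT=(all ⊤)
  B1: | IN=(all ⊤) | OUT=(all ⊤)
  B2: | IN=(all ⊤) | OUT=(all ⊤)
  B3: | IN=(all ⊤) | OUT=(all ⊤)
  B4: | IN=(all ⊤) | OUT={f:1; rest ⊤}
  B5: | IN={f:1; rest ⊤} | OUT=(all ⊤)
  B6: | IN=(all ⊤) | OUT=(all ⊤)
  B7: | IN=(all ⊤) | OUT=(all ⊤)

Merge at B4: IN[B4] = OUT[B3] = {a: ⊤, b: ⊤, c: ⊤, d: ⊤, e: ⊤, f: ⊤}
Applying B4's transfer function to that IN value gives OUT[B4] (row B4 above).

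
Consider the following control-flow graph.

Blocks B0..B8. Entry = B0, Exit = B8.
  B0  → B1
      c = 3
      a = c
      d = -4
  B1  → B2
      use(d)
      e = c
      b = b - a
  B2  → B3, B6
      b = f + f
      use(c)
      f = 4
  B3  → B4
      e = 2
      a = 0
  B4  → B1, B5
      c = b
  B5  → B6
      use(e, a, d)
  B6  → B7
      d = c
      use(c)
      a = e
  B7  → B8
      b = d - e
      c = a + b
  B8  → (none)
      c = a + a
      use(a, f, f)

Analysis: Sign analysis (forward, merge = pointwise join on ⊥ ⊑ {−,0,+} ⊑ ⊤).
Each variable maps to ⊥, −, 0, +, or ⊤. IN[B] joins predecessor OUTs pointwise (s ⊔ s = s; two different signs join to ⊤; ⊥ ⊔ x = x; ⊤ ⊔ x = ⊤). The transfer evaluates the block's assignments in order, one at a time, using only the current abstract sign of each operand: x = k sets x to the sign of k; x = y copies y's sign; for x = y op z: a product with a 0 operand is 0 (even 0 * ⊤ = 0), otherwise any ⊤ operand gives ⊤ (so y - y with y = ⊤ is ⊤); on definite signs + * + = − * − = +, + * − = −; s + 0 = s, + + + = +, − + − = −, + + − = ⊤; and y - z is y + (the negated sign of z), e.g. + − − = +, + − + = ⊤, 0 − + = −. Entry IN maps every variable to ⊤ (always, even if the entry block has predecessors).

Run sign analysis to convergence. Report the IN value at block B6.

Converged values:
  B0: | IN=(all ⊤) | OUT={a:+, c:+, d:-; rest ⊤}
  B1: | IN={d:-; rest ⊤} | OUT={d:-; rest ⊤}
  B2: | IN={d:-; rest ⊤} | OUT={d:-, f:+; rest ⊤}
  B3: | IN={d:-, f:+; rest ⊤} | OUT={a:0, d:-, e:+, f:+; rest ⊤}
  B4: | IN={a:0, d:-, e:+, f:+; rest ⊤} | OUT={a:0, d:-, e:+, f:+; rest ⊤}
  B5: | IN={a:0, d:-, e:+, f:+; rest ⊤} | OUT={a:0, d:-, e:+, f:+; rest ⊤}
  B6: | IN={d:-, f:+; rest ⊤} | OUT={f:+; rest ⊤}
  B7: | IN={f:+; rest ⊤} | OUT={f:+; rest ⊤}
  B8: | IN={f:+; rest ⊤} | OUT={f:+; rest ⊤}

Merge at B6: IN[B6] = OUT[B2] ⊔ OUT[B5] = {a: ⊤, b: ⊤, c: ⊤, d: -, e: ⊤, f: +}

Answer: {a: ⊤, b: ⊤, c: ⊤, d: -, e: ⊤, f: +}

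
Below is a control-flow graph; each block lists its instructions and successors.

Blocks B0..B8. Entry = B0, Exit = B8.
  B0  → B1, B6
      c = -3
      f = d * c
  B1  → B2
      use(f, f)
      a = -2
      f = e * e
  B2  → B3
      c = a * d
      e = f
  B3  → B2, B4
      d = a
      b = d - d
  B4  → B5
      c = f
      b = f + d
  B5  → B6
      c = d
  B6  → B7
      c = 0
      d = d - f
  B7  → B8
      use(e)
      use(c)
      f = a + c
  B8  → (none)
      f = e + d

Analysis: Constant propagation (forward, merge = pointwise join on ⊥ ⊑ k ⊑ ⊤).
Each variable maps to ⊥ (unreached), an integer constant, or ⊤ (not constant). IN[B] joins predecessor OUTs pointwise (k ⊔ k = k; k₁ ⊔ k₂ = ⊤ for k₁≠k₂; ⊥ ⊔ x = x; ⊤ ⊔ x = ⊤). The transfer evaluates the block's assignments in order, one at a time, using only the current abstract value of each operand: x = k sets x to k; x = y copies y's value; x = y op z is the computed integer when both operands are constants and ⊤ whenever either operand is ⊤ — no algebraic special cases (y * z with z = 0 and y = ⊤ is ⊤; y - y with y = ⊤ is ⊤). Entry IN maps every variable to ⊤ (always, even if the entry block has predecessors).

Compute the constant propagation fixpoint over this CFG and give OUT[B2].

Answer: {a: -2, b: ⊤, c: ⊤, d: ⊤, e: ⊤, f: ⊤}

Derivation:
Fixpoint table:
  B0:   IN=(all ⊤)   OUT={c:-3; rest ⊤}
  B1:   IN={c:-3; rest ⊤}   OUT={a:-2, c:-3; rest ⊤}
  B2:   IN={a:-2; rest ⊤}   OUT={a:-2; rest ⊤}
  B3:   IN={a:-2; rest ⊤}   OUT={a:-2, b:0, d:-2; rest ⊤}
  B4:   IN={a:-2, b:0, d:-2; rest ⊤}   OUT={a:-2, d:-2; rest ⊤}
  B5:   IN={a:-2, d:-2; rest ⊤}   OUT={a:-2, c:-2, d:-2; rest ⊤}
  B6:   IN=(all ⊤)   OUT={c:0; rest ⊤}
  B7:   IN={c:0; rest ⊤}   OUT={c:0; rest ⊤}
  B8:   IN={c:0; rest ⊤}   OUT={c:0; rest ⊤}

Merge at B2: IN[B2] = OUT[B1] ⊔ OUT[B3] = {a: -2, b: ⊤, c: ⊤, d: ⊤, e: ⊤, f: ⊤}
Applying B2's transfer function to that IN value gives OUT[B2] (row B2 above).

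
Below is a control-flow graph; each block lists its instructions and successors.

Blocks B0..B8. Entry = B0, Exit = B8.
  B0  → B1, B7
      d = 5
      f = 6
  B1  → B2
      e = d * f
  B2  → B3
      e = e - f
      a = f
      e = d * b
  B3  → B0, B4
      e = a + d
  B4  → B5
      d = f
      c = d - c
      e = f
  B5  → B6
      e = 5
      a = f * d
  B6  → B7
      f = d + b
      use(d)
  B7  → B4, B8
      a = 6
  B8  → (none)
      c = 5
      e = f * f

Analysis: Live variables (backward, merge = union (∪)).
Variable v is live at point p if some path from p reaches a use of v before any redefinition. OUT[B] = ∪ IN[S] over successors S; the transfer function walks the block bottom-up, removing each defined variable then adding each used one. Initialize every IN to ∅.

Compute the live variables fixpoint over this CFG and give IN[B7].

Answer: {b, c, f}

Trace:
Fixpoint table:
  B0:  IN={b, c}  OUT={b, c, d, f}
  B1:  IN={b, c, d, f}  OUT={b, c, d, e, f}
  B2:  IN={b, c, d, e, f}  OUT={a, b, c, d, f}
  B3:  IN={a, b, c, d, f}  OUT={b, c, f}
  B4:  IN={b, c, f}  OUT={b, c, d, f}
  B5:  IN={b, c, d, f}  OUT={b, c, d}
  B6:  IN={b, c, d}  OUT={b, c, f}
  B7:  IN={b, c, f}  OUT={b, c, f}
  B8:  IN={f}  OUT={}

Merge at B7: OUT[B7] = IN[B4] ⊔ IN[B8] = {b, c, f}
Applying B7's transfer function to that OUT value gives IN[B7] (row B7 above).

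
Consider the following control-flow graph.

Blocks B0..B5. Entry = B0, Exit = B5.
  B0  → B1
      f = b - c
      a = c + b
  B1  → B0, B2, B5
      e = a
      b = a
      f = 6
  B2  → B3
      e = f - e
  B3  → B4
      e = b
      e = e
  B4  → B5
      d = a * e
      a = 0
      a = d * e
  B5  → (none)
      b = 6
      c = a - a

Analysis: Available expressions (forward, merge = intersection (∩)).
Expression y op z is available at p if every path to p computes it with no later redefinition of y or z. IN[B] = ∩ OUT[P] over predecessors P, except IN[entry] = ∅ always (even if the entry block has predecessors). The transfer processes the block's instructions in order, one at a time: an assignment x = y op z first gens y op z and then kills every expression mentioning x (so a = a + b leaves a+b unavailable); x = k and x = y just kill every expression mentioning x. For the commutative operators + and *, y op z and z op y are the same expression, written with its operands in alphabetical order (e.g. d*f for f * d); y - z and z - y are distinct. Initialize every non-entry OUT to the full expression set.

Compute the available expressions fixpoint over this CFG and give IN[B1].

Converged values:
  B0: | IN={} | OUT={b+c, b-c}
  B1: | IN={b+c, b-c} | OUT={}
  B2: | IN={} | OUT={}
  B3: | IN={} | OUT={}
  B4: | IN={} | OUT={d*e}
  B5: | IN={} | OUT={a-a}

Merge at B1: IN[B1] = OUT[B0] = {b+c, b-c}

Answer: {b+c, b-c}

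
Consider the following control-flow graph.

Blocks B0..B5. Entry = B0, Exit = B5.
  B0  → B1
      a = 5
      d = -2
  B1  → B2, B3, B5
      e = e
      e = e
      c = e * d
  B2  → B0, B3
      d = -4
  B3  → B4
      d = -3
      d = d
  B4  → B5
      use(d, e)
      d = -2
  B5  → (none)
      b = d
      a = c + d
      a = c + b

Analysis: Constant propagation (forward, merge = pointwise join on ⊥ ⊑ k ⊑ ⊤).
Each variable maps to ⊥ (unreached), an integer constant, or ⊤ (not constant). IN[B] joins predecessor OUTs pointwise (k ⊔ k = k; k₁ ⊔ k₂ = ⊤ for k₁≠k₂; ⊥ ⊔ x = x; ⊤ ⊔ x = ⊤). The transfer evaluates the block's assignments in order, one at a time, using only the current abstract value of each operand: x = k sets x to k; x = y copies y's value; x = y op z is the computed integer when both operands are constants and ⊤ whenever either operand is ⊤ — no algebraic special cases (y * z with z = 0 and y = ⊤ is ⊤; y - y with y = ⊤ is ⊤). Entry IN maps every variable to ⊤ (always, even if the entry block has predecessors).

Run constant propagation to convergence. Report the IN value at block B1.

Per-block solution:
  B0: | IN=(all ⊤) | OUT={a:5, d:-2; rest ⊤}
  B1: | IN={a:5, d:-2; rest ⊤} | OUT={a:5, d:-2; rest ⊤}
  B2: | IN={a:5, d:-2; rest ⊤} | OUT={a:5, d:-4; rest ⊤}
  B3: | IN={a:5; rest ⊤} | OUT={a:5, d:-3; rest ⊤}
  B4: | IN={a:5, d:-3; rest ⊤} | OUT={a:5, d:-2; rest ⊤}
  B5: | IN={a:5, d:-2; rest ⊤} | OUT={b:-2, d:-2; rest ⊤}

Merge at B1: IN[B1] = OUT[B0] = {a: 5, b: ⊤, c: ⊤, d: -2, e: ⊤, f: ⊤}

Answer: {a: 5, b: ⊤, c: ⊤, d: -2, e: ⊤, f: ⊤}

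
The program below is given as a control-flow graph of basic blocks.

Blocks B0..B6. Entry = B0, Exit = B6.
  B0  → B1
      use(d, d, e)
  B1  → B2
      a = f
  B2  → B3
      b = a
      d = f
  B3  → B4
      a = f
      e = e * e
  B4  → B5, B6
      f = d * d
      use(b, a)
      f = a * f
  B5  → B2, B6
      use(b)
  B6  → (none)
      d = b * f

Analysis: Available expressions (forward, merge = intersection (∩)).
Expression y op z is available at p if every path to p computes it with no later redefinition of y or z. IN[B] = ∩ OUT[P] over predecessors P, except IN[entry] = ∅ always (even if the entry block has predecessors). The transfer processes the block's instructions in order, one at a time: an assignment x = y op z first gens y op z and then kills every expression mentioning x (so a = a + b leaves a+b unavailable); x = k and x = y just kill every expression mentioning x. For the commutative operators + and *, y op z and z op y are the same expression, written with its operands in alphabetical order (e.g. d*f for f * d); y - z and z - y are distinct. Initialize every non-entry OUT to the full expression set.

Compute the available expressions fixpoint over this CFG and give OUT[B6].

Answer: {b*f}

Derivation:
Fixpoint table:
  B0:  IN={}  OUT={}
  B1:  IN={}  OUT={}
  B2:  IN={}  OUT={}
  B3:  IN={}  OUT={}
  B4:  IN={}  OUT={d*d}
  B5:  IN={d*d}  OUT={d*d}
  B6:  IN={d*d}  OUT={b*f}

Merge at B6: IN[B6] = OUT[B4] ∩ OUT[B5] = {d*d}
Applying B6's transfer function to that IN value gives OUT[B6] (row B6 above).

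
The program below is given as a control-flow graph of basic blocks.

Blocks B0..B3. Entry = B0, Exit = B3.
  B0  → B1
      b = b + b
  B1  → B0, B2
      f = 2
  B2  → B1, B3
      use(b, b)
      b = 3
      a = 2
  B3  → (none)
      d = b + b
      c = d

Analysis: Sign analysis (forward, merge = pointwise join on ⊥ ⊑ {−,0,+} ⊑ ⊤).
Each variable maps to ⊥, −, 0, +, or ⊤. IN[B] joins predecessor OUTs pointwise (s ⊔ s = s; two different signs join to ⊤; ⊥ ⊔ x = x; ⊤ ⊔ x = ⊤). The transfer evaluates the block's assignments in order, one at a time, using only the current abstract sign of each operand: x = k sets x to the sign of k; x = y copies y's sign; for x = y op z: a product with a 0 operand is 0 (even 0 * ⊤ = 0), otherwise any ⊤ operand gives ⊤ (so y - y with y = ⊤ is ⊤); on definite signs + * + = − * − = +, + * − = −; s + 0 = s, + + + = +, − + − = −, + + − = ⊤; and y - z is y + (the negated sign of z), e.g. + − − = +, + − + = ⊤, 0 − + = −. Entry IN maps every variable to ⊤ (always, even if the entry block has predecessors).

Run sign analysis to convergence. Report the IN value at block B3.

Answer: {a: +, b: +, c: ⊤, d: ⊤, e: ⊤, f: +}

Derivation:
Per-block solution:
  B0: | IN=(all ⊤) | OUT=(all ⊤)
  B1: | IN=(all ⊤) | OUT={f:+; rest ⊤}
  B2: | IN={f:+; rest ⊤} | OUT={a:+, b:+, f:+; rest ⊤}
  B3: | IN={a:+, b:+, f:+; rest ⊤} | OUT={a:+, b:+, c:+, d:+, f:+; rest ⊤}

Merge at B3: IN[B3] = OUT[B2] = {a: +, b: +, c: ⊤, d: ⊤, e: ⊤, f: +}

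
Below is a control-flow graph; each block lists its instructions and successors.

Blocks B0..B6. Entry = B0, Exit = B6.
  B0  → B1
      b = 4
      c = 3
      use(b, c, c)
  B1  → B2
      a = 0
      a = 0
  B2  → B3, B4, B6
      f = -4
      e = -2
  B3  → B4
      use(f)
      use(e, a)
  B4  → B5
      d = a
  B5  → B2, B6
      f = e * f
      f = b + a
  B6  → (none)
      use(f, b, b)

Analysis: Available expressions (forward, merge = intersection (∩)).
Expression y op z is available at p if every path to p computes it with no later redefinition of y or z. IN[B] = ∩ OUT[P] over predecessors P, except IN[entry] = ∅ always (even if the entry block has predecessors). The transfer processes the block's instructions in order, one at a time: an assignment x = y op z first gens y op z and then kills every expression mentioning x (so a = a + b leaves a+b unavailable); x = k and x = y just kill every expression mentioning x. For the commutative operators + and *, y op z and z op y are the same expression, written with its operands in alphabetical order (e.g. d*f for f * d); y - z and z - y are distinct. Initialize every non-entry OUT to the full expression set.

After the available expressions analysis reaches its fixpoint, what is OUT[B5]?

Converged values:
  B0: | IN={} | OUT={}
  B1: | IN={} | OUT={}
  B2: | IN={} | OUT={}
  B3: | IN={} | OUT={}
  B4: | IN={} | OUT={}
  B5: | IN={} | OUT={a+b}
  B6: | IN={} | OUT={}

Merge at B5: IN[B5] = OUT[B4] = {}
Applying B5's transfer function to that IN value gives OUT[B5] (row B5 above).

Answer: {a+b}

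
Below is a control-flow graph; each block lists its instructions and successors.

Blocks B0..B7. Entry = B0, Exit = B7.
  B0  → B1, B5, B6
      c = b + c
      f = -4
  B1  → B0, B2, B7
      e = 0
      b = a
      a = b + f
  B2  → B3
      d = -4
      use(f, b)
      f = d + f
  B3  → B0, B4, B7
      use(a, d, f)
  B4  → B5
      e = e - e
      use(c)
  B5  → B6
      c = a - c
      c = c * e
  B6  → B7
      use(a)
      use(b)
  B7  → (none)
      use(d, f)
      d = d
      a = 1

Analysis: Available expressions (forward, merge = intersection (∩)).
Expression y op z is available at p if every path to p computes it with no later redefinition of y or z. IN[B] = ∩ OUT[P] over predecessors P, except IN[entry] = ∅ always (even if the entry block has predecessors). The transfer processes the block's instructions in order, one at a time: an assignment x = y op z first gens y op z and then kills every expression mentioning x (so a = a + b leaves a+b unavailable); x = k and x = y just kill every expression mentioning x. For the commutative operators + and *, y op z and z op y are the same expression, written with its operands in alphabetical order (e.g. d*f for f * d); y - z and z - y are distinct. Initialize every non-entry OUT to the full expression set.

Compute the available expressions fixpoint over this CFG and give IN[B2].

Answer: {b+f}

Derivation:
Per-block solution:
  B0:   IN={}   OUT={}
  B1:   IN={}   OUT={b+f}
  B2:   IN={b+f}   OUT={}
  B3:   IN={}   OUT={}
  B4:   IN={}   OUT={}
  B5:   IN={}   OUT={}
  B6:   IN={}   OUT={}
  B7:   IN={}   OUT={}

Merge at B2: IN[B2] = OUT[B1] = {b+f}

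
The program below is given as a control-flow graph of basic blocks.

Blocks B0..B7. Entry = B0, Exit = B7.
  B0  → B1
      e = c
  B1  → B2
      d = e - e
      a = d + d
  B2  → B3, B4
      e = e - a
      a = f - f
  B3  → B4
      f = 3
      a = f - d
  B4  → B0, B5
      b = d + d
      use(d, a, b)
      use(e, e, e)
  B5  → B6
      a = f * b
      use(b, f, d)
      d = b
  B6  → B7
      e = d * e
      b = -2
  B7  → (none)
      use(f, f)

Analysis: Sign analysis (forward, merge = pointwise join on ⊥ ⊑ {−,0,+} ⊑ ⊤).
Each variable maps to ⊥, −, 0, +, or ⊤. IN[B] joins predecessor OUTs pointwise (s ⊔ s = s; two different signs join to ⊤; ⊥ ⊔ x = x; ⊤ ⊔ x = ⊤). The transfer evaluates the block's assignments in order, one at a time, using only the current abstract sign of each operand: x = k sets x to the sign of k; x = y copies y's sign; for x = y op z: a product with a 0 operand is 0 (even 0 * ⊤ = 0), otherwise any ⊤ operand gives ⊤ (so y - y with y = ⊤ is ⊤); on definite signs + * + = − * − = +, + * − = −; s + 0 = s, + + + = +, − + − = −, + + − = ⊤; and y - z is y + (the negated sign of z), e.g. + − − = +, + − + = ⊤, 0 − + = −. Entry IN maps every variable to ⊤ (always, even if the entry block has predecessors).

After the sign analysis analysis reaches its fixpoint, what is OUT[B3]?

Per-block solution:
  B0:  IN=(all ⊤)  OUT=(all ⊤)
  B1:  IN=(all ⊤)  OUT=(all ⊤)
  B2:  IN=(all ⊤)  OUT=(all ⊤)
  B3:  IN=(all ⊤)  OUT={f:+; rest ⊤}
  B4:  IN=(all ⊤)  OUT=(all ⊤)
  B5:  IN=(all ⊤)  OUT=(all ⊤)
  B6:  IN=(all ⊤)  OUT={b:-; rest ⊤}
  B7:  IN={b:-; rest ⊤}  OUT={b:-; rest ⊤}

Merge at B3: IN[B3] = OUT[B2] = {a: ⊤, b: ⊤, c: ⊤, d: ⊤, e: ⊤, f: ⊤}
Applying B3's transfer function to that IN value gives OUT[B3] (row B3 above).

Answer: {a: ⊤, b: ⊤, c: ⊤, d: ⊤, e: ⊤, f: +}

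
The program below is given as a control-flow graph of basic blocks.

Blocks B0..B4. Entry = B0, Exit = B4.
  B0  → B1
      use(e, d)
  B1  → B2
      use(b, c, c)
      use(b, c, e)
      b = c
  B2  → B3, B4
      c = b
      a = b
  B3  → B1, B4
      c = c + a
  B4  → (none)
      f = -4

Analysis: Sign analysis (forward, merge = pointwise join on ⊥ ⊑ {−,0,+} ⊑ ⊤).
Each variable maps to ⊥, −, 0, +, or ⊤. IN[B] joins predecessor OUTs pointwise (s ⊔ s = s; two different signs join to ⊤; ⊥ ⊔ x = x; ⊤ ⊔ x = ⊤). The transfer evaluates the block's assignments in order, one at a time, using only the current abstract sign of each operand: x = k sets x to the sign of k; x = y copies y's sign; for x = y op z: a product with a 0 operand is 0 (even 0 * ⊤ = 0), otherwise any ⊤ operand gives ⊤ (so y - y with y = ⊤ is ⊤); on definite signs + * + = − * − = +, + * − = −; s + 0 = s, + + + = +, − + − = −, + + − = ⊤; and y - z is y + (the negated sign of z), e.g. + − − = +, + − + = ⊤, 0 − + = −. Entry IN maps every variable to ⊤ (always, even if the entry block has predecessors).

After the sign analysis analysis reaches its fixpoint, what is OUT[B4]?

Answer: {a: ⊤, b: ⊤, c: ⊤, d: ⊤, e: ⊤, f: -}

Trace:
Converged values:
  B0:  IN=(all ⊤)  OUT=(all ⊤)
  B1:  IN=(all ⊤)  OUT=(all ⊤)
  B2:  IN=(all ⊤)  OUT=(all ⊤)
  B3:  IN=(all ⊤)  OUT=(all ⊤)
  B4:  IN=(all ⊤)  OUT={f:-; rest ⊤}

Merge at B4: IN[B4] = OUT[B2] ⊔ OUT[B3] = {a: ⊤, b: ⊤, c: ⊤, d: ⊤, e: ⊤, f: ⊤}
Applying B4's transfer function to that IN value gives OUT[B4] (row B4 above).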